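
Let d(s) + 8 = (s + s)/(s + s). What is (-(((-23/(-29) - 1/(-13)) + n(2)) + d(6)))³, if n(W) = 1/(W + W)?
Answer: 697156250363/3429288512 ≈ 203.29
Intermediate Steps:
d(s) = -7 (d(s) = -8 + (s + s)/(s + s) = -8 + (2*s)/((2*s)) = -8 + (2*s)*(1/(2*s)) = -8 + 1 = -7)
n(W) = 1/(2*W)
(-(((-23/(-29) - 1/(-13)) + n(2)) + d(6)))³ = (-(((-23/(-29) - 1/(-13)) + (½)/2) - 7))³ = (-(((-23*(-1/29) - 1*(-1/13)) + (½)*(½)) - 7))³ = (-(((23/29 + 1/13) + ¼) - 7))³ = (-((328/377 + ¼) - 7))³ = (-(1689/1508 - 7))³ = (-1*(-8867/1508))³ = (8867/1508)³ = 697156250363/3429288512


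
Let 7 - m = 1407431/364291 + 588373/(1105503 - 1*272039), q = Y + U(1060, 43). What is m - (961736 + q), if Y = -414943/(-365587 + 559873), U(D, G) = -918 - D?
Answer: -28307823154662214276477/29494891251393432 ≈ -9.5975e+5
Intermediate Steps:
Y = -414943/194286 ≈ -2.1357
q = -384712651/194286 (q = -414943/194286 + (-918 - 1*1060) = -414943/194286 + (-918 - 1060) = -414943/194286 - 1978 = -384712651/194286 ≈ -1980.1)
m = 737981978641/303623434024 (m = 7 - (1407431/364291 + 588373/(1105503 - 1*272039)) = 7 - (1407431*(1/364291) + 588373/(1105503 - 272039)) = 7 - (1407431/364291 + 588373/833464) = 7 - 1*1387382059527/303623434024 = 7 - 1387382059527/303623434024 = 737981978641/303623434024 ≈ 2.4306)
m - (961736 + q) = 737981978641/303623434024 - (961736 - 384712651/194286) = 737981978641/303623434024 - 1*186467127845/194286 = 737981978641/303623434024 - 186467127845/194286 = -28307823154662214276477/29494891251393432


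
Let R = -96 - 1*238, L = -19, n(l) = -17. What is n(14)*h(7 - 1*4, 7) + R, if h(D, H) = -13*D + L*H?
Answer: 2590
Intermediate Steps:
R = -334 (R = -96 - 238 = -334)
h(D, H) = -19*H - 13*D (h(D, H) = -13*D - 19*H = -19*H - 13*D)
n(14)*h(7 - 1*4, 7) + R = -17*(-19*7 - 13*(7 - 1*4)) - 334 = -17*(-133 - 13*(7 - 4)) - 334 = -17*(-133 - 13*3) - 334 = -17*(-133 - 39) - 334 = -17*(-172) - 334 = 2924 - 334 = 2590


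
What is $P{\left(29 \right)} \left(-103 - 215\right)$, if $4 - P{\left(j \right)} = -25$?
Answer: $-9222$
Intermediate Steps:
$P{\left(j \right)} = 29$ ($P{\left(j \right)} = 4 - -25 = 4 + 25 = 29$)
$P{\left(29 \right)} \left(-103 - 215\right) = 29 \left(-103 - 215\right) = 29 \left(-318\right) = -9222$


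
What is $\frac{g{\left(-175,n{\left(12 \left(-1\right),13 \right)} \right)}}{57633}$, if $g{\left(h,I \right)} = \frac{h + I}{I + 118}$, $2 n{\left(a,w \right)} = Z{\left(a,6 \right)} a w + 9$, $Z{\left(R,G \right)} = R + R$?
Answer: $\frac{3403}{229898037} \approx 1.4802 \cdot 10^{-5}$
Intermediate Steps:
$Z{\left(R,G \right)} = 2 R$
$n{\left(a,w \right)} = \frac{9}{2} + w a^{2}$ ($n{\left(a,w \right)} = \frac{2 a a w + 9}{2} = \frac{2 a^{2} w + 9}{2} = \frac{2 w a^{2} + 9}{2} = \frac{9 + 2 w a^{2}}{2} = \frac{9}{2} + w a^{2}$)
$g{\left(h,I \right)} = \frac{I + h}{118 + I}$
$\frac{g{\left(-175,n{\left(12 \left(-1\right),13 \right)} \right)}}{57633} = \frac{\frac{1}{118 + \left(\frac{9}{2} + 13 \left(12 \left(-1\right)\right)^{2}\right)} \left(\left(\frac{9}{2} + 13 \left(12 \left(-1\right)\right)^{2}\right) - 175\right)}{57633} = \frac{\left(\frac{9}{2} + 13 \left(-12\right)^{2}\right) - 175}{118 + \left(\frac{9}{2} + 13 \left(-12\right)^{2}\right)} \frac{1}{57633} = \frac{\left(\frac{9}{2} + 13 \cdot 144\right) - 175}{118 + \left(\frac{9}{2} + 13 \cdot 144\right)} \frac{1}{57633} = \frac{\left(\frac{9}{2} + 1872\right) - 175}{118 + \left(\frac{9}{2} + 1872\right)} \frac{1}{57633} = \frac{\frac{3753}{2} - 175}{118 + \frac{3753}{2}} \cdot \frac{1}{57633} = \frac{1}{\frac{3989}{2}} \cdot \frac{3403}{2} \cdot \frac{1}{57633} = \frac{2}{3989} \cdot \frac{3403}{2} \cdot \frac{1}{57633} = \frac{3403}{3989} \cdot \frac{1}{57633} = \frac{3403}{229898037}$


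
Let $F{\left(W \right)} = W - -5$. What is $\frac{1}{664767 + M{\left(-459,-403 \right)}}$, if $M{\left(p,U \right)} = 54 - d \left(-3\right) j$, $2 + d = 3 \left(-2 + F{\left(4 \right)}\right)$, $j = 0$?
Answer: $\frac{1}{664821} \approx 1.5042 \cdot 10^{-6}$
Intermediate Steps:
$F{\left(W \right)} = 5 + W$ ($F{\left(W \right)} = W + 5 = 5 + W$)
$d = 19$ ($d = -2 + 3 \left(-2 + \left(5 + 4\right)\right) = -2 + 3 \left(-2 + 9\right) = -2 + 3 \cdot 7 = -2 + 21 = 19$)
$M{\left(p,U \right)} = 54$ ($M{\left(p,U \right)} = 54 - 19 \left(-3\right) 0 = 54 - \left(-57\right) 0 = 54 - 0 = 54 + 0 = 54$)
$\frac{1}{664767 + M{\left(-459,-403 \right)}} = \frac{1}{664767 + 54} = \frac{1}{664821}$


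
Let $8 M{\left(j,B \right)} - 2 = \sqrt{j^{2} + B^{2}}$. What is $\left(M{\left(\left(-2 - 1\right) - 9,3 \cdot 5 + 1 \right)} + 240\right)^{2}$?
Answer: $\frac{942841}{16} \approx 58928.0$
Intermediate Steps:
$M{\left(j,B \right)} = \frac{1}{4} + \frac{\sqrt{B^{2} + j^{2}}}{8}$ ($M{\left(j,B \right)} = \frac{1}{4} + \frac{\sqrt{j^{2} + B^{2}}}{8} = \frac{1}{4} + \frac{\sqrt{B^{2} + j^{2}}}{8}$)
$\left(M{\left(\left(-2 - 1\right) - 9,3 \cdot 5 + 1 \right)} + 240\right)^{2} = \left(\left(\frac{1}{4} + \frac{\sqrt{\left(3 \cdot 5 + 1\right)^{2} + \left(\left(-2 - 1\right) - 9\right)^{2}}}{8}\right) + 240\right)^{2} = \left(\left(\frac{1}{4} + \frac{\sqrt{\left(15 + 1\right)^{2} + \left(\left(-2 - 1\right) - 9\right)^{2}}}{8}\right) + 240\right)^{2} = \left(\left(\frac{1}{4} + \frac{\sqrt{16^{2} + \left(-3 - 9\right)^{2}}}{8}\right) + 240\right)^{2} = \left(\left(\frac{1}{4} + \frac{\sqrt{256 + \left(-12\right)^{2}}}{8}\right) + 240\right)^{2} = \left(\left(\frac{1}{4} + \frac{\sqrt{256 + 144}}{8}\right) + 240\right)^{2} = \left(\left(\frac{1}{4} + \frac{\sqrt{400}}{8}\right) + 240\right)^{2} = \left(\left(\frac{1}{4} + \frac{1}{8} \cdot 20\right) + 240\right)^{2} = \left(\left(\frac{1}{4} + \frac{5}{2}\right) + 240\right)^{2} = \left(\frac{11}{4} + 240\right)^{2} = \left(\frac{971}{4}\right)^{2} = \frac{942841}{16}$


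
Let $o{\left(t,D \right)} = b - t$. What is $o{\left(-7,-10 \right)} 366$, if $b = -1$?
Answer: $2196$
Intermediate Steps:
$o{\left(t,D \right)} = -1 - t$
$o{\left(-7,-10 \right)} 366 = \left(-1 - -7\right) 366 = \left(-1 + 7\right) 366 = 6 \cdot 366 = 2196$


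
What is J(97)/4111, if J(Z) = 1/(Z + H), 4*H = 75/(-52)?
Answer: 208/82635211 ≈ 2.5171e-6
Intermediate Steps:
H = -75/208 (H = (75/(-52))/4 = (75*(-1/52))/4 = (¼)*(-75/52) = -75/208 ≈ -0.36058)
J(Z) = 1/(-75/208 + Z) (J(Z) = 1/(Z - 75/208) = 1/(-75/208 + Z))
J(97)/4111 = (208/(-75 + 208*97))/4111 = (208/(-75 + 20176))*(1/4111) = (208/20101)*(1/4111) = 208/82635211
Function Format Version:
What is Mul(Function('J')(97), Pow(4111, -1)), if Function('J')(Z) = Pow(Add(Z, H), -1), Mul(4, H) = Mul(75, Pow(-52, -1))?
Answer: Rational(208, 82635211) ≈ 2.5171e-6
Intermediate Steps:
H = Rational(-75, 208) (H = Mul(Rational(1, 4), Mul(75, Pow(-52, -1))) = Mul(Rational(1, 4), Mul(75, Rational(-1, 52))) = Mul(Rational(1, 4), Rational(-75, 52)) = Rational(-75, 208) ≈ -0.36058)
Function('J')(Z) = Pow(Add(Rational(-75, 208), Z), -1) (Function('J')(Z) = Pow(Add(Z, Rational(-75, 208)), -1) = Pow(Add(Rational(-75, 208), Z), -1))
Mul(Function('J')(97), Pow(4111, -1)) = Mul(Mul(208, Pow(Add(-75, Mul(208, 97)), -1)), Pow(4111, -1)) = Mul(Mul(208, Pow(Add(-75, 20176), -1)), Rational(1, 4111)) = Mul(Mul(208, Pow(20101, -1)), Rational(1, 4111)) = Mul(Mul(208, Rational(1, 20101)), Rational(1, 4111)) = Mul(Rational(208, 20101), Rational(1, 4111)) = Rational(208, 82635211)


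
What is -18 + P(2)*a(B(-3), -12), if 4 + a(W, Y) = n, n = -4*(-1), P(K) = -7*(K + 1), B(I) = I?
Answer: -18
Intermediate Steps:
P(K) = -7 - 7*K (P(K) = -7*(1 + K) = -7 - 7*K)
n = 4
a(W, Y) = 0 (a(W, Y) = -4 + 4 = 0)
-18 + P(2)*a(B(-3), -12) = -18 + (-7 - 7*2)*0 = -18 + (-7 - 14)*0 = -18 - 21*0 = -18 + 0 = -18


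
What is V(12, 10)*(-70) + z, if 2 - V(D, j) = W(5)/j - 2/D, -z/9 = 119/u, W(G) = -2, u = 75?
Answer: -13496/75 ≈ -179.95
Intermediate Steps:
z = -357/25 (z = -1071/75 = -9*119/75 = -357/25 ≈ -14.280)
V(D, j) = 2 + 2/D + 2/j (V(D, j) = 2 - (-2/j - 2/D) = 2 - (-2/D - 2/j) = 2 + (2/D + 2/j) = 2 + 2/D + 2/j)
V(12, 10)*(-70) + z = (2 + 2/12 + 2/10)*(-70) - 357/25 = (2 + 2*(1/12) + 2*(⅒))*(-70) - 357/25 = (2 + ⅙ + ⅕)*(-70) - 357/25 = (71/30)*(-70) - 357/25 = -497/3 - 357/25 = -13496/75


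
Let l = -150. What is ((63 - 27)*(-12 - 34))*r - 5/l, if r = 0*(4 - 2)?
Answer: 1/30 ≈ 0.033333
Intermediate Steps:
r = 0 (r = 0*2 = 0)
((63 - 27)*(-12 - 34))*r - 5/l = ((63 - 27)*(-12 - 34))*0 - 5/(-150) = (36*(-46))*0 - 5*(-1/150) = -1656*0 + 1/30 = 0 + 1/30 = 1/30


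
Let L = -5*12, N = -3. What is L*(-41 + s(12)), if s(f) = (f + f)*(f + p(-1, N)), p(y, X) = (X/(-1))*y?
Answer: -10500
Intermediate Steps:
p(y, X) = -X*y (p(y, X) = (X*(-1))*y = (-X)*y = -X*y)
s(f) = 2*f*(-3 + f) (s(f) = (f + f)*(f - 1*(-3)*(-1)) = (2*f)*(f - 3) = (2*f)*(-3 + f) = 2*f*(-3 + f))
L = -60
L*(-41 + s(12)) = -60*(-41 + 2*12*(-3 + 12)) = -60*(-41 + 2*12*9) = -60*(-41 + 216) = -60*175 = -10500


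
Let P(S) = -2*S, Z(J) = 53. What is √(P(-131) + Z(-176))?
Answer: 3*√35 ≈ 17.748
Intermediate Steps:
√(P(-131) + Z(-176)) = √(-2*(-131) + 53) = √(262 + 53) = √315 = 3*√35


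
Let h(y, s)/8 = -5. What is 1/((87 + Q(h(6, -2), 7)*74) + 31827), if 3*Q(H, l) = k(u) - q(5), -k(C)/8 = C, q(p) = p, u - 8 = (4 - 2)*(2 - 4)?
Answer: 3/93004 ≈ 3.2257e-5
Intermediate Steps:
u = 4 (u = 8 + (4 - 2)*(2 - 4) = 8 + 2*(-2) = 8 - 4 = 4)
k(C) = -8*C
h(y, s) = -40 (h(y, s) = 8*(-5) = -40)
Q(H, l) = -37/3 (Q(H, l) = (-8*4 - 1*5)/3 = (-32 - 5)/3 = (⅓)*(-37) = -37/3)
1/((87 + Q(h(6, -2), 7)*74) + 31827) = 1/((87 - 37/3*74) + 31827) = 1/((87 - 2738/3) + 31827) = 1/(-2477/3 + 31827) = 1/(93004/3) = 3/93004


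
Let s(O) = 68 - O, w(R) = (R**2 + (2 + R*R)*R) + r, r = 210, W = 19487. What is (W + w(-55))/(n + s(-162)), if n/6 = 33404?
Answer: -143763/200654 ≈ -0.71647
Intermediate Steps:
n = 200424 (n = 6*33404 = 200424)
w(R) = 210 + R**2 + R*(2 + R**2) (w(R) = (R**2 + (2 + R*R)*R) + 210 = (R**2 + (2 + R**2)*R) + 210 = (R**2 + R*(2 + R**2)) + 210 = 210 + R**2 + R*(2 + R**2))
(W + w(-55))/(n + s(-162)) = (19487 + (210 + (-55)**2 + (-55)**3 + 2*(-55)))/(200424 + (68 - 1*(-162))) = (19487 + (210 + 3025 - 166375 - 110))/(200424 + (68 + 162)) = (19487 - 163250)/(200424 + 230) = -143763/200654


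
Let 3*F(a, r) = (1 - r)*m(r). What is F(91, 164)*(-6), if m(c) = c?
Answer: 53464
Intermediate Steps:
F(a, r) = r*(1 - r)/3 (F(a, r) = ((1 - r)*r)/3 = (r*(1 - r))/3 = r*(1 - r)/3)
F(91, 164)*(-6) = ((1/3)*164*(1 - 1*164))*(-6) = ((1/3)*164*(1 - 164))*(-6) = ((1/3)*164*(-163))*(-6) = -26732/3*(-6) = 53464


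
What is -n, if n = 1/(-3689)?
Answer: 1/3689 ≈ 0.00027108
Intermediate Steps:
n = -1/3689 ≈ -0.00027108
-n = -1*(-1/3689) = 1/3689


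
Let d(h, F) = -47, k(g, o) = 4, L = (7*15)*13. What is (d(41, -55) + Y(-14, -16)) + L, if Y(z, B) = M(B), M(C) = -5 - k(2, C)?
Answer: 1309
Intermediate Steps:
L = 1365 (L = 105*13 = 1365)
M(C) = -9 (M(C) = -5 - 1*4 = -5 - 4 = -9)
Y(z, B) = -9
(d(41, -55) + Y(-14, -16)) + L = (-47 - 9) + 1365 = -56 + 1365 = 1309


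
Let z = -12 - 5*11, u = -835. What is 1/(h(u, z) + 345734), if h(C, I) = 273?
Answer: 1/346007 ≈ 2.8901e-6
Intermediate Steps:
z = -67 (z = -12 - 55 = -67)
1/(h(u, z) + 345734) = 1/(273 + 345734) = 1/346007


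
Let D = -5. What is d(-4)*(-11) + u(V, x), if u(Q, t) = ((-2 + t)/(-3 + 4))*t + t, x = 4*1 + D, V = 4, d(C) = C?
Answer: 46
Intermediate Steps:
x = -1 (x = 4*1 - 5 = 4 - 5 = -1)
u(Q, t) = t + t*(-2 + t) (u(Q, t) = ((-2 + t)/1)*t + t = ((-2 + t)*1)*t + t = (-2 + t)*t + t = t*(-2 + t) + t = t + t*(-2 + t))
d(-4)*(-11) + u(V, x) = -4*(-11) - (-1 - 1) = 44 - 1*(-2) = 44 + 2 = 46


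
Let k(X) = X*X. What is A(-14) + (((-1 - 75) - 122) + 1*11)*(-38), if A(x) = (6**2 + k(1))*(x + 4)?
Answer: 6736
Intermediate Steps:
k(X) = X**2
A(x) = 148 + 37*x (A(x) = (6**2 + 1**2)*(x + 4) = (36 + 1)*(4 + x) = 37*(4 + x) = 148 + 37*x)
A(-14) + (((-1 - 75) - 122) + 1*11)*(-38) = (148 + 37*(-14)) + (((-1 - 75) - 122) + 1*11)*(-38) = (148 - 518) + ((-76 - 122) + 11)*(-38) = -370 + (-198 + 11)*(-38) = -370 - 187*(-38) = -370 + 7106 = 6736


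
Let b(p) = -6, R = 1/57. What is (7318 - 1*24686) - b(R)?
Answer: -17362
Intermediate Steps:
R = 1/57 ≈ 0.017544
(7318 - 1*24686) - b(R) = (7318 - 1*24686) - 1*(-6) = (7318 - 24686) + 6 = -17368 + 6 = -17362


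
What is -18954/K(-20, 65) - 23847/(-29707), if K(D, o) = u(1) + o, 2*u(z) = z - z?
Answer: -43193571/148535 ≈ -290.80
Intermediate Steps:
u(z) = 0 (u(z) = (z - z)/2 = (½)*0 = 0)
K(D, o) = o (K(D, o) = 0 + o = o)
-18954/K(-20, 65) - 23847/(-29707) = -18954/65 - 23847/(-29707) = -18954*1/65 - 23847*(-1/29707) = -1458/5 + 23847/29707 = -43193571/148535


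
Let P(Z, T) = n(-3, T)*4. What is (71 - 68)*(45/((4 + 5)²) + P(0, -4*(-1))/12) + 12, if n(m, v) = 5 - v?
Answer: 44/3 ≈ 14.667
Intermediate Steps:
P(Z, T) = 20 - 4*T (P(Z, T) = (5 - T)*4 = 20 - 4*T)
(71 - 68)*(45/((4 + 5)²) + P(0, -4*(-1))/12) + 12 = (71 - 68)*(45/((4 + 5)²) + (20 - (-16)*(-1))/12) + 12 = 3*(45/(9²) + (20 - 4*4)*(1/12)) + 12 = 3*(45/81 + (20 - 16)*(1/12)) + 12 = 3*(45*(1/81) + 4*(1/12)) + 12 = 3*(5/9 + ⅓) + 12 = 3*(8/9) + 12 = 8/3 + 12 = 44/3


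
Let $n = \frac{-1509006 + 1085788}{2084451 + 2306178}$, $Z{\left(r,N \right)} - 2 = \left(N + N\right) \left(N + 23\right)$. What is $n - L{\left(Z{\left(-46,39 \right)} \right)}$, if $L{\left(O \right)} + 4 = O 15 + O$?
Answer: $- \frac{339852670334}{4390629} \approx -77404.0$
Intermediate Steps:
$Z{\left(r,N \right)} = 2 + 2 N \left(23 + N\right)$ ($Z{\left(r,N \right)} = 2 + \left(N + N\right) \left(N + 23\right) = 2 + 2 N \left(23 + N\right)$)
$n = - \frac{423218}{4390629} \approx -0.096391$
$L{\left(O \right)} = -4 + 16 O$ ($L{\left(O \right)} = -4 + \left(O 15 + O\right) = -4 + \left(15 O + O\right) = -4 + 16 O$)
$n - L{\left(Z{\left(-46,39 \right)} \right)} = - \frac{423218}{4390629} - \left(-4 + 16 \left(2 + 2 \cdot 39^{2} + 46 \cdot 39\right)\right) = - \frac{423218}{4390629} - \left(-4 + 16 \left(2 + 2 \cdot 1521 + 1794\right)\right) = - \frac{423218}{4390629} - \left(-4 + 16 \left(2 + 3042 + 1794\right)\right) = - \frac{423218}{4390629} - \left(-4 + 16 \cdot 4838\right) = - \frac{423218}{4390629} - \left(-4 + 77408\right) = - \frac{423218}{4390629} - 77404 = - \frac{339852670334}{4390629}$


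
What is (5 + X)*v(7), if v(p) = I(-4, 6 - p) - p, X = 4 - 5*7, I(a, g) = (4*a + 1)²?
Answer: -5668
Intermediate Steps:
I(a, g) = (1 + 4*a)²
X = -31 (X = 4 - 35 = -31)
v(p) = 225 - p (v(p) = (1 + 4*(-4))² - p = (1 - 16)² - p = (-15)² - p = 225 - p)
(5 + X)*v(7) = (5 - 31)*(225 - 1*7) = -26*(225 - 7) = -26*218 = -5668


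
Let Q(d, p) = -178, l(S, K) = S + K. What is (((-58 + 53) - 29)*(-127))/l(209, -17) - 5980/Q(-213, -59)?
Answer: 479191/8544 ≈ 56.085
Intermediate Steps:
l(S, K) = K + S
(((-58 + 53) - 29)*(-127))/l(209, -17) - 5980/Q(-213, -59) = (((-58 + 53) - 29)*(-127))/(-17 + 209) - 5980/(-178) = ((-5 - 29)*(-127))/192 - 5980*(-1/178) = -34*(-127)*(1/192) + 2990/89 = 4318*(1/192) + 2990/89 = 2159/96 + 2990/89 = 479191/8544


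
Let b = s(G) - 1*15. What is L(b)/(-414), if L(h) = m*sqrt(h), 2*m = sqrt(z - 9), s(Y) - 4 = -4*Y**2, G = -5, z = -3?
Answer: sqrt(37)/138 ≈ 0.044078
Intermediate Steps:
s(Y) = 4 - 4*Y**2
m = I*sqrt(3) (m = sqrt(-3 - 9)/2 = sqrt(-12)/2 = (2*I*sqrt(3))/2 = I*sqrt(3) ≈ 1.732*I)
b = -111 (b = (4 - 4*(-5)**2) - 1*15 = (4 - 4*25) - 15 = (4 - 100) - 15 = -96 - 15 = -111)
L(h) = I*sqrt(3)*sqrt(h) (L(h) = (I*sqrt(3))*sqrt(h) = I*sqrt(3)*sqrt(h))
L(b)/(-414) = (I*sqrt(3)*sqrt(-111))/(-414) = (I*sqrt(3)*(I*sqrt(111)))*(-1/414) = -3*sqrt(37)*(-1/414) = sqrt(37)/138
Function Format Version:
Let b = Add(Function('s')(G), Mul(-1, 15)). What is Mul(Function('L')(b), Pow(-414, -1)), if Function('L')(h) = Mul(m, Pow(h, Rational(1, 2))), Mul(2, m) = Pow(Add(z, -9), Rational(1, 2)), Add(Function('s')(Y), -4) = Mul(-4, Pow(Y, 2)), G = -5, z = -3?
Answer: Mul(Rational(1, 138), Pow(37, Rational(1, 2))) ≈ 0.044078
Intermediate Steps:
Function('s')(Y) = Add(4, Mul(-4, Pow(Y, 2)))
m = Mul(I, Pow(3, Rational(1, 2))) (m = Mul(Rational(1, 2), Pow(Add(-3, -9), Rational(1, 2))) = Mul(Rational(1, 2), Pow(-12, Rational(1, 2))) = Mul(Rational(1, 2), Mul(2, I, Pow(3, Rational(1, 2)))) = Mul(I, Pow(3, Rational(1, 2))) ≈ Mul(1.7320, I))
b = -111 (b = Add(Add(4, Mul(-4, Pow(-5, 2))), Mul(-1, 15)) = Add(Add(4, Mul(-4, 25)), -15) = Add(Add(4, -100), -15) = Add(-96, -15) = -111)
Function('L')(h) = Mul(I, Pow(3, Rational(1, 2)), Pow(h, Rational(1, 2))) (Function('L')(h) = Mul(Mul(I, Pow(3, Rational(1, 2))), Pow(h, Rational(1, 2))) = Mul(I, Pow(3, Rational(1, 2)), Pow(h, Rational(1, 2))))
Mul(Function('L')(b), Pow(-414, -1)) = Mul(Mul(I, Pow(3, Rational(1, 2)), Pow(-111, Rational(1, 2))), Pow(-414, -1)) = Mul(Mul(I, Pow(3, Rational(1, 2)), Mul(I, Pow(111, Rational(1, 2)))), Rational(-1, 414)) = Mul(Mul(-3, Pow(37, Rational(1, 2))), Rational(-1, 414)) = Mul(Rational(1, 138), Pow(37, Rational(1, 2)))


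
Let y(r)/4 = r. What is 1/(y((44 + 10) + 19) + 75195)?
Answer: 1/75487 ≈ 1.3247e-5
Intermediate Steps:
y(r) = 4*r
1/(y((44 + 10) + 19) + 75195) = 1/(4*((44 + 10) + 19) + 75195) = 1/(4*(54 + 19) + 75195) = 1/(4*73 + 75195) = 1/(292 + 75195) = 1/75487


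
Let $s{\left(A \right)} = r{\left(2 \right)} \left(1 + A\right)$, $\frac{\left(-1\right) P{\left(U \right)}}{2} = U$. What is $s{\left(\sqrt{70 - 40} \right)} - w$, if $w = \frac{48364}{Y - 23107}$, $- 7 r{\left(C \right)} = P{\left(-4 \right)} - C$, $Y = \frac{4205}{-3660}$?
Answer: $\frac{146326146}{118406155} - \frac{6 \sqrt{30}}{7} \approx -3.459$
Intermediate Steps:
$P{\left(U \right)} = - 2 U$
$Y = - \frac{841}{732}$ ($Y = 4205 \left(- \frac{1}{3660}\right) = - \frac{841}{732} \approx -1.1489$)
$r{\left(C \right)} = - \frac{8}{7} + \frac{C}{7}$ ($r{\left(C \right)} = - \frac{\left(-2\right) \left(-4\right) - C}{7} = - \frac{8 - C}{7} = - \frac{8}{7} + \frac{C}{7}$)
$s{\left(A \right)} = - \frac{6}{7} - \frac{6 A}{7}$ ($s{\left(A \right)} = \left(- \frac{8}{7} + \frac{1}{7} \cdot 2\right) \left(1 + A\right) = \left(- \frac{8}{7} + \frac{2}{7}\right) \left(1 + A\right) = - \frac{6 \left(1 + A\right)}{7} = - \frac{6}{7} - \frac{6 A}{7}$)
$w = - \frac{35402448}{16915165}$ ($w = \frac{48364}{- \frac{841}{732} - 23107} = \frac{48364}{- \frac{16915165}{732}} = 48364 \left(- \frac{732}{16915165}\right) = - \frac{35402448}{16915165} \approx -2.0929$)
$s{\left(\sqrt{70 - 40} \right)} - w = \left(- \frac{6}{7} - \frac{6 \sqrt{70 - 40}}{7}\right) - - \frac{35402448}{16915165} = \left(- \frac{6}{7} - \frac{6 \sqrt{30}}{7}\right) + \frac{35402448}{16915165} = \frac{146326146}{118406155} - \frac{6 \sqrt{30}}{7}$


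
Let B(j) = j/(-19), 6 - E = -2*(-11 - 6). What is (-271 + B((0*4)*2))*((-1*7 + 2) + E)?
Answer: 8943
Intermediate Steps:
E = -28 (E = 6 - (-2)*(-11 - 6) = 6 - (-2)*(-17) = 6 - 1*34 = 6 - 34 = -28)
B(j) = -j/19 (B(j) = j*(-1/19) = -j/19)
(-271 + B((0*4)*2))*((-1*7 + 2) + E) = (-271 - 0*4*2/19)*((-1*7 + 2) - 28) = (-271 - 0*2)*((-7 + 2) - 28) = (-271 - 1/19*0)*(-5 - 28) = (-271 + 0)*(-33) = -271*(-33) = 8943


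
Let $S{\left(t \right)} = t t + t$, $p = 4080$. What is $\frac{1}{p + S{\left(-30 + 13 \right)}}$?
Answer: $\frac{1}{4352} \approx 0.00022978$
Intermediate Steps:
$S{\left(t \right)} = t + t^{2}$ ($S{\left(t \right)} = t^{2} + t = t + t^{2}$)
$\frac{1}{p + S{\left(-30 + 13 \right)}} = \frac{1}{4080 + \left(-30 + 13\right) \left(1 + \left(-30 + 13\right)\right)} = \frac{1}{4080 - 17 \left(1 - 17\right)} = \frac{1}{4080 - -272} = \frac{1}{4080 + 272} = \frac{1}{4352}$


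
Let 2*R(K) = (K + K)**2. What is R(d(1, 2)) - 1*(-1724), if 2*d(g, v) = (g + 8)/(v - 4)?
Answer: 13873/8 ≈ 1734.1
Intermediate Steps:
d(g, v) = (8 + g)/(2*(-4 + v)) (d(g, v) = ((g + 8)/(v - 4))/2 = ((8 + g)/(-4 + v))/2 = (8 + g)/(2*(-4 + v)))
R(K) = 2*K**2 (R(K) = (K + K)**2/2 = (2*K)**2/2 = (4*K**2)/2 = 2*K**2)
R(d(1, 2)) - 1*(-1724) = 2*((8 + 1)/(2*(-4 + 2)))**2 - 1*(-1724) = 2*((1/2)*9/(-2))**2 + 1724 = 2*((1/2)*(-1/2)*9)**2 + 1724 = 2*(-9/4)**2 + 1724 = 2*(81/16) + 1724 = 81/8 + 1724 = 13873/8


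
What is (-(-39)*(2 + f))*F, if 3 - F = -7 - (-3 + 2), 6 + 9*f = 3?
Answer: 585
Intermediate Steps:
f = -⅓ (f = -⅔ + (⅑)*3 = -⅔ + ⅓ = -⅓ ≈ -0.33333)
F = 9 (F = 3 - (-7 - (-3 + 2)) = 3 - (-7 - 1*(-1)) = 3 - (-7 + 1) = 3 - 1*(-6) = 3 + 6 = 9)
(-(-39)*(2 + f))*F = -(-39)*(2 - ⅓)*9 = -(-39)*5/3*9 = -13*(-5)*9 = 65*9 = 585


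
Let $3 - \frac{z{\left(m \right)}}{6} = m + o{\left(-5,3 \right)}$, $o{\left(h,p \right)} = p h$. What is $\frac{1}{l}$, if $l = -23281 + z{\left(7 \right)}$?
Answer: $- \frac{1}{23215} \approx -4.3076 \cdot 10^{-5}$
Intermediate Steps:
$o{\left(h,p \right)} = h p$
$z{\left(m \right)} = 108 - 6 m$ ($z{\left(m \right)} = 18 - 6 \left(m - 15\right) = 18 - 6 \left(-15 + m\right) = 18 - \left(-90 + 6 m\right) = 108 - 6 m$)
$l = -23215$ ($l = -23281 + \left(108 - 42\right) = -23281 + 66 = -23215$)
$\frac{1}{l} = \frac{1}{-23215} = - \frac{1}{23215}$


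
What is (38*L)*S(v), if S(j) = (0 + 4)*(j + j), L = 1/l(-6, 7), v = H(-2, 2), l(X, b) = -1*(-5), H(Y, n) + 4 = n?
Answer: -608/5 ≈ -121.60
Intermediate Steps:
H(Y, n) = -4 + n
l(X, b) = 5
v = -2 (v = -4 + 2 = -2)
L = ⅕ (L = 1/5 = ⅕ ≈ 0.20000)
S(j) = 8*j (S(j) = 4*(2*j) = 8*j)
(38*L)*S(v) = (38*(⅕))*(8*(-2)) = (38/5)*(-16) = -608/5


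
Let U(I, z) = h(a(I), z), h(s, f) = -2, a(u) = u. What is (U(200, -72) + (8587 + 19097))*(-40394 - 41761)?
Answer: -2274214710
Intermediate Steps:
U(I, z) = -2
(U(200, -72) + (8587 + 19097))*(-40394 - 41761) = (-2 + (8587 + 19097))*(-40394 - 41761) = (-2 + 27684)*(-82155) = 27682*(-82155) = -2274214710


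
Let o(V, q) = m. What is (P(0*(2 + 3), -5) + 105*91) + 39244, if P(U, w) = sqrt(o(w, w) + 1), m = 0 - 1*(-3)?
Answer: 48801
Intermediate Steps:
m = 3 (m = 0 + 3 = 3)
o(V, q) = 3
P(U, w) = 2 (P(U, w) = sqrt(3 + 1) = sqrt(4) = 2)
(P(0*(2 + 3), -5) + 105*91) + 39244 = (2 + 105*91) + 39244 = (2 + 9555) + 39244 = 9557 + 39244 = 48801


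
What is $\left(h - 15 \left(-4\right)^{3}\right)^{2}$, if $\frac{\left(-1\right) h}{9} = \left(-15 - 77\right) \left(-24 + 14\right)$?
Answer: $53582400$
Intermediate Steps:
$h = -8280$ ($h = - 9 \left(-15 - 77\right) \left(-24 + 14\right) = - 9 \left(\left(-92\right) \left(-10\right)\right) = \left(-9\right) 920 = -8280$)
$\left(h - 15 \left(-4\right)^{3}\right)^{2} = \left(-8280 - 15 \left(-4\right)^{3}\right)^{2} = \left(-8280 - -960\right)^{2} = \left(-8280 + 960\right)^{2} = \left(-7320\right)^{2} = 53582400$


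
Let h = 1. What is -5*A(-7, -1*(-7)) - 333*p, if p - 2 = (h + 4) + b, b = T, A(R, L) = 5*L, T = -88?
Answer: 26798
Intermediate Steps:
b = -88
p = -81 (p = 2 + ((1 + 4) - 88) = 2 + (5 - 88) = 2 - 83 = -81)
-5*A(-7, -1*(-7)) - 333*p = -25*(-1*(-7)) - 333*(-81) = -25*7 + 26973 = -5*35 + 26973 = -175 + 26973 = 26798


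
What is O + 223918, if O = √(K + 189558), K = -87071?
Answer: 223918 + 121*√7 ≈ 2.2424e+5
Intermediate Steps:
O = 121*√7 (O = √(-87071 + 189558) = √102487 = 121*√7 ≈ 320.14)
O + 223918 = 121*√7 + 223918 = 223918 + 121*√7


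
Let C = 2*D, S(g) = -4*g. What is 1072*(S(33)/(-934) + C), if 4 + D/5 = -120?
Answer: -620703008/467 ≈ -1.3291e+6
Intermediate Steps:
D = -620 (D = -20 + 5*(-120) = -20 - 600 = -620)
C = -1240 (C = 2*(-620) = -1240)
1072*(S(33)/(-934) + C) = 1072*(-4*33/(-934) - 1240) = 1072*(-132*(-1/934) - 1240) = 1072*(66/467 - 1240) = 1072*(-579014/467) = -620703008/467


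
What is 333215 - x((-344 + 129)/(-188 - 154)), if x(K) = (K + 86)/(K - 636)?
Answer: 72406649482/217297 ≈ 3.3322e+5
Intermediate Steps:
x(K) = (86 + K)/(-636 + K)
333215 - x((-344 + 129)/(-188 - 154)) = 333215 - (86 + (-344 + 129)/(-188 - 154))/(-636 + (-344 + 129)/(-188 - 154)) = 333215 - (86 - 215/(-342))/(-636 - 215/(-342)) = 333215 - (86 - 215*(-1/342))/(-636 - 215*(-1/342)) = 333215 - (86 + 215/342)/(-636 + 215/342) = 333215 - 29627/((-217297/342)*342) = 333215 - (-342)*29627/(217297*342) = 333215 - 1*(-29627/217297) = 333215 + 29627/217297 = 72406649482/217297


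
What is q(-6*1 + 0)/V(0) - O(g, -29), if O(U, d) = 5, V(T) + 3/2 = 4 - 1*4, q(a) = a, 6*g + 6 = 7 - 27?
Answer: -1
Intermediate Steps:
g = -13/3 (g = -1 + (7 - 27)/6 = -1 + (⅙)*(-20) = -1 - 10/3 = -13/3 ≈ -4.3333)
V(T) = -3/2 (V(T) = -3/2 + (4 - 1*4) = -3/2 + (4 - 4) = -3/2 + 0 = -3/2)
q(-6*1 + 0)/V(0) - O(g, -29) = (-6*1 + 0)/(-3/2) - 1*5 = -2*(-6 + 0)/3 - 5 = -⅔*(-6) - 5 = 4 - 5 = -1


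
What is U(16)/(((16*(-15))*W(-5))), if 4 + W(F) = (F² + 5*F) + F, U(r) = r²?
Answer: 16/135 ≈ 0.11852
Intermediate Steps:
W(F) = -4 + F² + 6*F (W(F) = -4 + ((F² + 5*F) + F) = -4 + (F² + 6*F) = -4 + F² + 6*F)
U(16)/(((16*(-15))*W(-5))) = 16²/(((16*(-15))*(-4 + (-5)² + 6*(-5)))) = 256/((-240*(-4 + 25 - 30))) = 256/((-240*(-9))) = 256/2160 = 256*(1/2160) = 16/135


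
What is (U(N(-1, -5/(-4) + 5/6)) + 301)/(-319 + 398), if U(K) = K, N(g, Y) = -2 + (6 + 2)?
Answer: 307/79 ≈ 3.8861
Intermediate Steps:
N(g, Y) = 6 (N(g, Y) = -2 + 8 = 6)
(U(N(-1, -5/(-4) + 5/6)) + 301)/(-319 + 398) = (6 + 301)/(-319 + 398) = 307/79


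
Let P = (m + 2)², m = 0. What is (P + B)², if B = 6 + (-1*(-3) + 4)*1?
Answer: 289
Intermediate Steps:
B = 13 (B = 6 + (3 + 4)*1 = 6 + 7*1 = 6 + 7 = 13)
P = 4 (P = (0 + 2)² = 2² = 4)
(P + B)² = (4 + 13)² = 17² = 289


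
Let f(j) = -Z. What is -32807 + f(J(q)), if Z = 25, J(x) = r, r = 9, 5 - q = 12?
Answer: -32832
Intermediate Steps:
q = -7 (q = 5 - 1*12 = 5 - 12 = -7)
J(x) = 9
f(j) = -25 (f(j) = -1*25 = -25)
-32807 + f(J(q)) = -32807 - 25 = -32832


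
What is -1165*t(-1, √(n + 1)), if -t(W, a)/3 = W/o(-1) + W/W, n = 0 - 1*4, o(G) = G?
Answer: 6990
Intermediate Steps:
n = -4 (n = 0 - 4 = -4)
t(W, a) = -3 + 3*W (t(W, a) = -3*(W/(-1) + W/W) = -3*(W*(-1) + 1) = -3*(-W + 1) = -3*(1 - W) = -3 + 3*W)
-1165*t(-1, √(n + 1)) = -1165*(-3 + 3*(-1)) = -1165*(-3 - 3) = -1165*(-6) = 6990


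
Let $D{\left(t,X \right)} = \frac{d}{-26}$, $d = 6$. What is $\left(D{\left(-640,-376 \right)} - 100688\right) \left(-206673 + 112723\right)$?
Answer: $\frac{122975570650}{13} \approx 9.4597 \cdot 10^{9}$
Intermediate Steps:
$D{\left(t,X \right)} = - \frac{3}{13}$ ($D{\left(t,X \right)} = \frac{6}{-26} = 6 \left(- \frac{1}{26}\right) = - \frac{3}{13}$)
$\left(D{\left(-640,-376 \right)} - 100688\right) \left(-206673 + 112723\right) = \left(- \frac{3}{13} - 100688\right) \left(-206673 + 112723\right) = \left(- \frac{1308947}{13}\right) \left(-93950\right) = \frac{122975570650}{13}$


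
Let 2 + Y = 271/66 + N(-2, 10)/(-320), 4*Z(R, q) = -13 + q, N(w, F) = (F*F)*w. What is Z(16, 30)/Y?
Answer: 1122/721 ≈ 1.5562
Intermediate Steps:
N(w, F) = w*F**2 (N(w, F) = F**2*w = w*F**2)
Z(R, q) = -13/4 + q/4 (Z(R, q) = (-13 + q)/4 = -13/4 + q/4)
Y = 721/264 (Y = -2 + (271/66 - 2*10**2/(-320)) = -2 + (271*(1/66) - 2*100*(-1/320)) = -2 + (271/66 - 200*(-1/320)) = -2 + (271/66 + 5/8) = -2 + 1249/264 = 721/264 ≈ 2.7311)
Z(16, 30)/Y = (-13/4 + (1/4)*30)/(721/264) = (-13/4 + 15/2)*(264/721) = (17/4)*(264/721) = 1122/721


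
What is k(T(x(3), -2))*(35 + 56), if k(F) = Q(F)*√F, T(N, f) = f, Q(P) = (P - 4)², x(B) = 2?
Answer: 3276*I*√2 ≈ 4633.0*I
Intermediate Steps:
Q(P) = (-4 + P)²
k(F) = √F*(-4 + F)² (k(F) = (-4 + F)²*√F = √F*(-4 + F)²)
k(T(x(3), -2))*(35 + 56) = (√(-2)*(-4 - 2)²)*(35 + 56) = ((I*√2)*(-6)²)*91 = ((I*√2)*36)*91 = (36*I*√2)*91 = 3276*I*√2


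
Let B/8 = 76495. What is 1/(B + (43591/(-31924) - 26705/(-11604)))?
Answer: 46305762/28337317451077 ≈ 1.6341e-6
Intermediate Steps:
B = 611960 (B = 8*76495 = 611960)
1/(B + (43591/(-31924) - 26705/(-11604))) = 1/(611960 + (43591/(-31924) - 26705/(-11604))) = 1/(611960 + (43591*(-1/31924) - 26705*(-1/11604))) = 1/(611960 + (-43591/31924 + 26705/11604)) = 1/(611960 + 43337557/46305762) = 1/(28337317451077/46305762) = 46305762/28337317451077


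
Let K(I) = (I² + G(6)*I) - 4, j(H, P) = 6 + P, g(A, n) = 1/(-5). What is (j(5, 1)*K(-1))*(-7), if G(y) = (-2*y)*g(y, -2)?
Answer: 1323/5 ≈ 264.60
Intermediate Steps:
g(A, n) = -⅕
G(y) = 2*y/5 (G(y) = -2*y*(-⅕) = 2*y/5)
K(I) = -4 + I² + 12*I/5 (K(I) = (I² + ((⅖)*6)*I) - 4 = (I² + 12*I/5) - 4 = -4 + I² + 12*I/5)
(j(5, 1)*K(-1))*(-7) = ((6 + 1)*(-4 + (-1)² + (12/5)*(-1)))*(-7) = (7*(-4 + 1 - 12/5))*(-7) = (7*(-27/5))*(-7) = -189/5*(-7) = 1323/5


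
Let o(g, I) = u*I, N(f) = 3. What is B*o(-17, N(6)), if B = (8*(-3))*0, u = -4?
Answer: 0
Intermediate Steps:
o(g, I) = -4*I
B = 0 (B = -24*0 = 0)
B*o(-17, N(6)) = 0*(-4*3) = 0*(-12) = 0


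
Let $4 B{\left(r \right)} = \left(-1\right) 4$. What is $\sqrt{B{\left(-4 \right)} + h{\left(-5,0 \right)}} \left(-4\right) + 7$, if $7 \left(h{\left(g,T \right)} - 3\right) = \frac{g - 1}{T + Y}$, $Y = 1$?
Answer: $7 - \frac{8 \sqrt{14}}{7} \approx 2.7238$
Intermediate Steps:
$B{\left(r \right)} = -1$ ($B{\left(r \right)} = \frac{\left(-1\right) 4}{4} = \frac{1}{4} \left(-4\right) = -1$)
$h{\left(g,T \right)} = 3 + \frac{-1 + g}{7 \left(1 + T\right)}$ ($h{\left(g,T \right)} = 3 + \frac{\left(g - 1\right) \frac{1}{T + 1}}{7} = 3 + \frac{\left(-1 + g\right) \frac{1}{1 + T}}{7} = 3 + \frac{\frac{1}{1 + T} \left(-1 + g\right)}{7} = 3 + \frac{-1 + g}{7 \left(1 + T\right)}$)
$\sqrt{B{\left(-4 \right)} + h{\left(-5,0 \right)}} \left(-4\right) + 7 = \sqrt{-1 + \frac{20 - 5 + 21 \cdot 0}{7 \left(1 + 0\right)}} \left(-4\right) + 7 = \sqrt{-1 + \frac{20 - 5 + 0}{7 \cdot 1}} \left(-4\right) + 7 = \sqrt{-1 + \frac{1}{7} \cdot 1 \cdot 15} \left(-4\right) + 7 = \sqrt{-1 + \frac{15}{7}} \left(-4\right) + 7 = \sqrt{\frac{8}{7}} \left(-4\right) + 7 = \frac{2 \sqrt{14}}{7} \left(-4\right) + 7 = - \frac{8 \sqrt{14}}{7} + 7 = 7 - \frac{8 \sqrt{14}}{7}$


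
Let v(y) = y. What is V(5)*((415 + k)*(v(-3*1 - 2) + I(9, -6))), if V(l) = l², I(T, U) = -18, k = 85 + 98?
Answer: -343850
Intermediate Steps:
k = 183
V(5)*((415 + k)*(v(-3*1 - 2) + I(9, -6))) = 5²*((415 + 183)*((-3*1 - 2) - 18)) = 25*(598*((-3 - 2) - 18)) = 25*(598*(-5 - 18)) = 25*(598*(-23)) = 25*(-13754) = -343850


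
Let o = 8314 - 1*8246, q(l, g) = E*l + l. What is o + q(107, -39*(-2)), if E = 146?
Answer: 15797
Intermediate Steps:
q(l, g) = 147*l (q(l, g) = 146*l + l = 147*l)
o = 68 (o = 8314 - 8246 = 68)
o + q(107, -39*(-2)) = 68 + 147*107 = 68 + 15729 = 15797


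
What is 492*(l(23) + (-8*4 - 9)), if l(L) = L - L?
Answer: -20172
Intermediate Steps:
l(L) = 0
492*(l(23) + (-8*4 - 9)) = 492*(0 + (-8*4 - 9)) = 492*(0 + (-32 - 9)) = 492*(0 - 41) = 492*(-41) = -20172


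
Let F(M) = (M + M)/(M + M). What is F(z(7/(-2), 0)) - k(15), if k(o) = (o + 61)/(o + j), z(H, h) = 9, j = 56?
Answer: -5/71 ≈ -0.070423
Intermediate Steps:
F(M) = 1 (F(M) = (2*M)/((2*M)) = (2*M)*(1/(2*M)) = 1)
k(o) = (61 + o)/(56 + o) (k(o) = (o + 61)/(o + 56) = (61 + o)/(56 + o))
F(z(7/(-2), 0)) - k(15) = 1 - (61 + 15)/(56 + 15) = 1 - 76/71 = -5/71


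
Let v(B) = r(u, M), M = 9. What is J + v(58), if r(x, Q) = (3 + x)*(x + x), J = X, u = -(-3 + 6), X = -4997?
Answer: -4997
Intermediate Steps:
u = -3 (u = -1*3 = -3)
J = -4997
r(x, Q) = 2*x*(3 + x) (r(x, Q) = (3 + x)*(2*x) = 2*x*(3 + x))
v(B) = 0 (v(B) = 2*(-3)*(3 - 3) = 2*(-3)*0 = 0)
J + v(58) = -4997 + 0 = -4997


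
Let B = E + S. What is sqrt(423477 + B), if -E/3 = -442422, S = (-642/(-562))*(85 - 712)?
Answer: 6*sqrt(3838440611)/281 ≈ 1322.9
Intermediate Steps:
S = -201267/281 (S = -642*(-1/562)*(-627) = (321/281)*(-627) = -201267/281 ≈ -716.25)
E = 1327266 (E = -3*(-442422) = 1327266)
B = 372760479/281 (B = 1327266 - 201267/281 = 372760479/281 ≈ 1.3266e+6)
sqrt(423477 + B) = sqrt(423477 + 372760479/281) = sqrt(491757516/281) = 6*sqrt(3838440611)/281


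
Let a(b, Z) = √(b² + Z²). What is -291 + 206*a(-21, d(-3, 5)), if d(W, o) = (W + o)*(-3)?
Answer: -291 + 618*√53 ≈ 4208.1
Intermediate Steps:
d(W, o) = -3*W - 3*o
a(b, Z) = √(Z² + b²)
-291 + 206*a(-21, d(-3, 5)) = -291 + 206*√((-3*(-3) - 3*5)² + (-21)²) = -291 + 206*√((9 - 15)² + 441) = -291 + 206*√((-6)² + 441) = -291 + 206*√(36 + 441) = -291 + 206*√477 = -291 + 206*(3*√53) = -291 + 618*√53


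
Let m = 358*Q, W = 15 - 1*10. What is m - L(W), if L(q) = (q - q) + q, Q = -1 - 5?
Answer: -2153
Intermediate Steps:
Q = -6
W = 5 (W = 15 - 10 = 5)
L(q) = q (L(q) = 0 + q = q)
m = -2148 (m = 358*(-6) = -2148)
m - L(W) = -2148 - 1*5 = -2148 - 5 = -2153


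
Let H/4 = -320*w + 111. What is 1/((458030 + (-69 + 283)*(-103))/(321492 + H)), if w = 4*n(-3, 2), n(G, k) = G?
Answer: 84324/108997 ≈ 0.77364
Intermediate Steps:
w = -12 (w = 4*(-3) = -12)
H = 15804 (H = 4*(-320*(-12) + 111) = 4*(3840 + 111) = 4*3951 = 15804)
1/((458030 + (-69 + 283)*(-103))/(321492 + H)) = 1/((458030 + (-69 + 283)*(-103))/(321492 + 15804)) = 1/((458030 + 214*(-103))/337296) = 1/((458030 - 22042)*(1/337296)) = 1/(435988*(1/337296)) = 1/(108997/84324) = 84324/108997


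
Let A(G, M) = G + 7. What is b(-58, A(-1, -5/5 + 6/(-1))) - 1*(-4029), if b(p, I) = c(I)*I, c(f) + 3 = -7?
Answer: 3969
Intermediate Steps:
c(f) = -10 (c(f) = -3 - 7 = -10)
A(G, M) = 7 + G
b(p, I) = -10*I
b(-58, A(-1, -5/5 + 6/(-1))) - 1*(-4029) = -10*(7 - 1) - 1*(-4029) = -10*6 + 4029 = -60 + 4029 = 3969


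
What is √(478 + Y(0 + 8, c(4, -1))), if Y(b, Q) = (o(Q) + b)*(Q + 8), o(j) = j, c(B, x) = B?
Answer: √622 ≈ 24.940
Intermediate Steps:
Y(b, Q) = (8 + Q)*(Q + b) (Y(b, Q) = (Q + b)*(Q + 8) = (Q + b)*(8 + Q) = (8 + Q)*(Q + b))
√(478 + Y(0 + 8, c(4, -1))) = √(478 + (4² + 8*4 + 8*(0 + 8) + 4*(0 + 8))) = √(478 + (16 + 32 + 8*8 + 4*8)) = √(478 + (16 + 32 + 64 + 32)) = √(478 + 144) = √622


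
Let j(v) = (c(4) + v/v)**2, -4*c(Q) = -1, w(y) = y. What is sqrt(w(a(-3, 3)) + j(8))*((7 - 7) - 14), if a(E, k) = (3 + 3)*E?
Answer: -7*I*sqrt(263)/2 ≈ -56.76*I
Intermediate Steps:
a(E, k) = 6*E
c(Q) = 1/4 (c(Q) = -1/4*(-1) = 1/4)
j(v) = 25/16 (j(v) = (1/4 + v/v)**2 = (1/4 + 1)**2 = (5/4)**2 = 25/16)
sqrt(w(a(-3, 3)) + j(8))*((7 - 7) - 14) = sqrt(6*(-3) + 25/16)*((7 - 7) - 14) = sqrt(-18 + 25/16)*(0 - 14) = sqrt(-263/16)*(-14) = (I*sqrt(263)/4)*(-14) = -7*I*sqrt(263)/2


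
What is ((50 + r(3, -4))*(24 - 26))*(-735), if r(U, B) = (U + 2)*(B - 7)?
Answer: -7350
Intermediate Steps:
r(U, B) = (-7 + B)*(2 + U) (r(U, B) = (2 + U)*(-7 + B) = (-7 + B)*(2 + U))
((50 + r(3, -4))*(24 - 26))*(-735) = ((50 + (-14 - 7*3 + 2*(-4) - 4*3))*(24 - 26))*(-735) = ((50 + (-14 - 21 - 8 - 12))*(-2))*(-735) = ((50 - 55)*(-2))*(-735) = -5*(-2)*(-735) = 10*(-735) = -7350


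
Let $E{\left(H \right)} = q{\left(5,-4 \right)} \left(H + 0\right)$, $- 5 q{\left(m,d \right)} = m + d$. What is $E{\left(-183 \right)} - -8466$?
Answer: $\frac{42513}{5} \approx 8502.6$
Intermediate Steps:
$q{\left(m,d \right)} = - \frac{d}{5} - \frac{m}{5}$ ($q{\left(m,d \right)} = - \frac{m + d}{5} = - \frac{d + m}{5} = - \frac{d}{5} - \frac{m}{5}$)
$E{\left(H \right)} = - \frac{H}{5}$ ($E{\left(H \right)} = \left(\left(- \frac{1}{5}\right) \left(-4\right) - 1\right) \left(H + 0\right) = \left(\frac{4}{5} - 1\right) H = - \frac{H}{5}$)
$E{\left(-183 \right)} - -8466 = \left(- \frac{1}{5}\right) \left(-183\right) - -8466 = \frac{183}{5} + 8466 = \frac{42513}{5}$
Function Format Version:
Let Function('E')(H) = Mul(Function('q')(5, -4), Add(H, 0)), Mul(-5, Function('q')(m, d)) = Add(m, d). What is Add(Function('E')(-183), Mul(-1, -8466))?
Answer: Rational(42513, 5) ≈ 8502.6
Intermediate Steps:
Function('q')(m, d) = Add(Mul(Rational(-1, 5), d), Mul(Rational(-1, 5), m)) (Function('q')(m, d) = Mul(Rational(-1, 5), Add(m, d)) = Mul(Rational(-1, 5), Add(d, m)) = Add(Mul(Rational(-1, 5), d), Mul(Rational(-1, 5), m)))
Function('E')(H) = Mul(Rational(-1, 5), H) (Function('E')(H) = Mul(Add(Mul(Rational(-1, 5), -4), Mul(Rational(-1, 5), 5)), Add(H, 0)) = Mul(Add(Rational(4, 5), -1), H) = Mul(Rational(-1, 5), H))
Add(Function('E')(-183), Mul(-1, -8466)) = Add(Mul(Rational(-1, 5), -183), Mul(-1, -8466)) = Add(Rational(183, 5), 8466) = Rational(42513, 5)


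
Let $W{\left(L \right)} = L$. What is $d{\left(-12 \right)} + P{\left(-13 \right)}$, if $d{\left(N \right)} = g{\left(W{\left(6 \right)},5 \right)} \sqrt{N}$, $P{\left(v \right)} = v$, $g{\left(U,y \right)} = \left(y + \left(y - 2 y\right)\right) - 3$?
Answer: $-13 - 6 i \sqrt{3} \approx -13.0 - 10.392 i$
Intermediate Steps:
$g{\left(U,y \right)} = -3$ ($g{\left(U,y \right)} = \left(y - y\right) - 3 = 0 - 3 = -3$)
$d{\left(N \right)} = - 3 \sqrt{N}$
$d{\left(-12 \right)} + P{\left(-13 \right)} = - 3 \sqrt{-12} - 13 = - 3 \cdot 2 i \sqrt{3} - 13 = - 6 i \sqrt{3} - 13 = -13 - 6 i \sqrt{3}$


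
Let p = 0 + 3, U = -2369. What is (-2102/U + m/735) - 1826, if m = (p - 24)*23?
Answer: -151383707/82915 ≈ -1825.8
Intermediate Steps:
p = 3
m = -483 (m = (3 - 24)*23 = -21*23 = -483)
(-2102/U + m/735) - 1826 = (-2102/(-2369) - 483/735) - 1826 = (-2102*(-1/2369) - 483*1/735) - 1826 = (2102/2369 - 23/35) - 1826 = 19083/82915 - 1826 = -151383707/82915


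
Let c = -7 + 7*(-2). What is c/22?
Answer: -21/22 ≈ -0.95455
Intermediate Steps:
c = -21 (c = -7 - 14 = -21)
c/22 = -21/22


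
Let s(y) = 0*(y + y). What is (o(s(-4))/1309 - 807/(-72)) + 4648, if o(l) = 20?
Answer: 146374169/31416 ≈ 4659.2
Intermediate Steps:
s(y) = 0 (s(y) = 0*(2*y) = 0)
(o(s(-4))/1309 - 807/(-72)) + 4648 = (20/1309 - 807/(-72)) + 4648 = (20*(1/1309) - 807*(-1/72)) + 4648 = (20/1309 + 269/24) + 4648 = 352601/31416 + 4648 = 146374169/31416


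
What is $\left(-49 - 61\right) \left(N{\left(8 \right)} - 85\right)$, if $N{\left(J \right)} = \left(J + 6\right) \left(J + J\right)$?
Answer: $-15290$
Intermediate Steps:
$N{\left(J \right)} = 2 J \left(6 + J\right)$ ($N{\left(J \right)} = \left(6 + J\right) 2 J = 2 J \left(6 + J\right)$)
$\left(-49 - 61\right) \left(N{\left(8 \right)} - 85\right) = \left(-49 - 61\right) \left(2 \cdot 8 \left(6 + 8\right) - 85\right) = - 110 \left(2 \cdot 8 \cdot 14 - 85\right) = - 110 \left(224 - 85\right) = \left(-110\right) 139 = -15290$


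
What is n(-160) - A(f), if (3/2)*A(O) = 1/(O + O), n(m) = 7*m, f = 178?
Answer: -598081/534 ≈ -1120.0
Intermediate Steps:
A(O) = 1/(3*O) (A(O) = 2/(3*(O + O)) = 2/(3*((2*O))) = 2*(1/(2*O))/3 = 1/(3*O))
n(-160) - A(f) = 7*(-160) - 1/(3*178) = -1120 - 1/(3*178) = -1120 - 1*1/534 = -1120 - 1/534 = -598081/534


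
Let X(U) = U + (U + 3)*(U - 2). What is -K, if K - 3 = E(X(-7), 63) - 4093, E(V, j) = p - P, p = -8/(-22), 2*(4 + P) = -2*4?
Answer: 44898/11 ≈ 4081.6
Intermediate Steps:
P = -8 (P = -4 + (-2*4)/2 = -4 + (½)*(-8) = -4 - 4 = -8)
p = 4/11 (p = -8*(-1/22) = 4/11 ≈ 0.36364)
X(U) = U + (-2 + U)*(3 + U) (X(U) = U + (3 + U)*(-2 + U) = U + (-2 + U)*(3 + U))
E(V, j) = 92/11 (E(V, j) = 4/11 - 1*(-8) = 4/11 + 8 = 92/11)
K = -44898/11 (K = 3 + (92/11 - 4093) = 3 - 44931/11 = -44898/11 ≈ -4081.6)
-K = -1*(-44898/11) = 44898/11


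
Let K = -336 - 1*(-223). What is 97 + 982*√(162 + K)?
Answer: 6971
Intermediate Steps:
K = -113 (K = -336 + 223 = -113)
97 + 982*√(162 + K) = 97 + 982*√(162 - 113) = 97 + 982*√49 = 97 + 982*7 = 97 + 6874 = 6971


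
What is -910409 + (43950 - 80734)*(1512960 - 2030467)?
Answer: 19035067079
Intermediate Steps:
-910409 + (43950 - 80734)*(1512960 - 2030467) = -910409 - 36784*(-517507) = -910409 + 19035977488 = 19035067079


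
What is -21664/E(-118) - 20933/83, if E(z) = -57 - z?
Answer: -3075025/5063 ≈ -607.35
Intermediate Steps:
-21664/E(-118) - 20933/83 = -21664/(-57 - 1*(-118)) - 20933/83 = -21664/(-57 + 118) - 20933*1/83 = -21664/61 - 20933/83 = -3075025/5063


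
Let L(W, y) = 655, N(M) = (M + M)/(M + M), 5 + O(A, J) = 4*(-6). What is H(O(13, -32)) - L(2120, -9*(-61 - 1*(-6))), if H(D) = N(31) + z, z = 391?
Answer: -263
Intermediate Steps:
O(A, J) = -29 (O(A, J) = -5 + 4*(-6) = -5 - 24 = -29)
N(M) = 1 (N(M) = (2*M)/((2*M)) = (2*M)*(1/(2*M)) = 1)
H(D) = 392 (H(D) = 1 + 391 = 392)
H(O(13, -32)) - L(2120, -9*(-61 - 1*(-6))) = 392 - 1*655 = 392 - 655 = -263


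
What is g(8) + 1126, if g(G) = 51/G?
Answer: 9059/8 ≈ 1132.4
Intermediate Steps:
g(8) + 1126 = 51/8 + 1126 = 9059/8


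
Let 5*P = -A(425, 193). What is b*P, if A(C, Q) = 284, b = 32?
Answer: -9088/5 ≈ -1817.6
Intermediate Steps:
P = -284/5 (P = (-1*284)/5 = (1/5)*(-284) = -284/5 ≈ -56.800)
b*P = 32*(-284/5) = -9088/5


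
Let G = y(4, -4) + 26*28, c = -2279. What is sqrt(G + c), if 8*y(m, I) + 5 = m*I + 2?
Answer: 17*I*sqrt(86)/4 ≈ 39.413*I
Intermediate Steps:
y(m, I) = -3/8 + I*m/8 (y(m, I) = -5/8 + (m*I + 2)/8 = -5/8 + (I*m + 2)/8 = -5/8 + (2 + I*m)/8 = -5/8 + (1/4 + I*m/8) = -3/8 + I*m/8)
G = 5805/8 (G = (-3/8 + (1/8)*(-4)*4) + 26*28 = (-3/8 - 2) + 728 = -19/8 + 728 = 5805/8 ≈ 725.63)
sqrt(G + c) = sqrt(5805/8 - 2279) = sqrt(-12427/8) = 17*I*sqrt(86)/4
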